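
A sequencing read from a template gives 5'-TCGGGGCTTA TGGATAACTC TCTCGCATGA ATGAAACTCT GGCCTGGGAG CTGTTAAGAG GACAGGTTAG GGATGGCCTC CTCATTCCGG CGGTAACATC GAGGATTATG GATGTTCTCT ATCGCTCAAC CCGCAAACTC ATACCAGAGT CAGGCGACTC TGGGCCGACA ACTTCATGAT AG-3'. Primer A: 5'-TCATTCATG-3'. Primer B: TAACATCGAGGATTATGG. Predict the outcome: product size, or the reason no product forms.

No product — the primers' 3' ends point away from each other.

Primer A (TCATTCATG) has reverse complement CATGAATGA, which matches the top strand at positions 26–34; primer A anneals to the top strand there with its 3' end pointing upstream toward position 26.
Primer B (TAACATCGAGGATTATGG) matches the top strand directly at positions 94–111; it anneals to the bottom strand with its 3' end pointing downstream toward position 111.
The 3' ends diverge (primer A extends toward position 1, primer B toward position 182), so the primers never converge on a shared product.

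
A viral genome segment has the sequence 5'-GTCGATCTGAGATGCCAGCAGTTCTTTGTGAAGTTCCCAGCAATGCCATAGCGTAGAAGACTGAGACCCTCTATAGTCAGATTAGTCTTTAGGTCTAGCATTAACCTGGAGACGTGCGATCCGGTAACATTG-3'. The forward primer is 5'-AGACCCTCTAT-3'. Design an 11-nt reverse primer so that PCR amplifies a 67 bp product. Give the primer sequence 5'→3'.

5'-ATGTTACCGGA-3'

The forward primer binds at positions 64–74, so a 67 bp product ends at position 64 + 67 − 1 = 130.
The reverse primer anneals to the top strand over positions 120–130, i.e. to TCCGGTAACAT.
Its sequence written 5'→3' is the reverse complement: ATGTTACCGGA.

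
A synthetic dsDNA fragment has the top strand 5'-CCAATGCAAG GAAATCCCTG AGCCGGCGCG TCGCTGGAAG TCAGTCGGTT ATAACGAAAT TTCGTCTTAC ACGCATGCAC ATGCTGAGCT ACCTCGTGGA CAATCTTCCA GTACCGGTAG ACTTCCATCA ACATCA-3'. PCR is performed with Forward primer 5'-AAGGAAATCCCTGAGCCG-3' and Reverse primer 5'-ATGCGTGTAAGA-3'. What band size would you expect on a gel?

The forward primer matches the template at positions 8–25.
Reverse complement of the reverse primer: TCTTACACGCAT. This occurs on the top strand at positions 65–76.
Amplicon spans positions 8–76: 69 bp.

69 bp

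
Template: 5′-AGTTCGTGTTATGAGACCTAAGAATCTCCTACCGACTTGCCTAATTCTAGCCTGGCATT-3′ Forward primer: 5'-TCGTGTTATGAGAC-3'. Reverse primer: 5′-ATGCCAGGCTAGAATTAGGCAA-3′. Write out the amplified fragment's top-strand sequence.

The forward primer matches the template at positions 4–17.
Reverse complement of the reverse primer: TTGCCTAATTCTAGCCTGGCAT. This occurs on the top strand at positions 37–58.
The product is the template from position 4 through 58 (55 bp).

5'-TCGTGTTATGAGACCTAAGAATCTCCTACCGACTTGCCTAATTCTAGCCTGGCAT-3'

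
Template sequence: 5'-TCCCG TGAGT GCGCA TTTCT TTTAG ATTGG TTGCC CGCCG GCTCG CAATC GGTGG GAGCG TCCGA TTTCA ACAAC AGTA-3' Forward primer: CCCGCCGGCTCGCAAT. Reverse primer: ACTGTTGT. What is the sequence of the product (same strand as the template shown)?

Scanning the template, CCCGCCGGCTCGCAAT occurs at positions 34–49; this primer anneals to the bottom strand there with its 3' end pointing downstream.
Reverse complement of the reverse primer: ACAACAGT. This occurs on the top strand at positions 71–78.
The product is the template from position 34 through 78 (45 bp).

5'-CCCGCCGGCTCGCAATCGGTGGGAGCGTCCGATTTCAACAACAGT-3'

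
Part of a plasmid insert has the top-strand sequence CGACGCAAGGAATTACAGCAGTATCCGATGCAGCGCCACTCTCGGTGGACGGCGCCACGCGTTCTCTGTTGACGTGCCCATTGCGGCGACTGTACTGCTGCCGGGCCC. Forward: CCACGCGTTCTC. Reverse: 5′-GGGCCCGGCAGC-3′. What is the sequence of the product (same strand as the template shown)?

The forward primer matches the template at positions 55–66.
Reverse complement of the reverse primer: GCTGCCGGGCCC. This occurs on the top strand at positions 97–108.
The product is the template from position 55 through 108 (54 bp).

5'-CCACGCGTTCTCTGTTGACGTGCCCATTGCGGCGACTGTACTGCTGCCGGGCCC-3'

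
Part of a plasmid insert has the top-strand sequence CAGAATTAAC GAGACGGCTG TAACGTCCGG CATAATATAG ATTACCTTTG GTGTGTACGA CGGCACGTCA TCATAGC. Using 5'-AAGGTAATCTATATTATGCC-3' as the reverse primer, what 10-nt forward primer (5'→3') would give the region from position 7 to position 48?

The reverse primer's reverse complement GGCATAATATAGATTACCTT matches the template at positions 29–48; the product starts at position 7.
The forward primer is identical to the top strand over positions 7–16: TAACGAGACG.

5'-TAACGAGACG-3'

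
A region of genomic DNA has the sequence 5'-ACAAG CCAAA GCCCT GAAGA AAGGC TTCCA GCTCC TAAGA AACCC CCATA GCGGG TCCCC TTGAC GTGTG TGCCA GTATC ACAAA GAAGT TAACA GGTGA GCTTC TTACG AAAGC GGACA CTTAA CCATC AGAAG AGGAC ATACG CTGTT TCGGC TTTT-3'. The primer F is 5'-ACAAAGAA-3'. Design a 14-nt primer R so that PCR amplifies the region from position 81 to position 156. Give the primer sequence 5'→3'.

5'-AGCCGAAACAGCGT-3'

The product's 3' end on the top strand is position 156.
The reverse primer anneals to the top strand over positions 143–156, i.e. to ACGCTGTTTCGGCT.
Its sequence written 5'→3' is the reverse complement: AGCCGAAACAGCGT.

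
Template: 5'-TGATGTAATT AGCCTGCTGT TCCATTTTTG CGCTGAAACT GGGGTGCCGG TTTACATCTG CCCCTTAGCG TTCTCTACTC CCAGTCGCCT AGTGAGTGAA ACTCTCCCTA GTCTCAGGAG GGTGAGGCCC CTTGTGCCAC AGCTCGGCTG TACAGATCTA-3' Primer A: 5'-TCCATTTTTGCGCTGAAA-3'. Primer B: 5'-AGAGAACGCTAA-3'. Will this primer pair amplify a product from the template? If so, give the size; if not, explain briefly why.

Yes — a 56 bp product.

Primer A (TCCATTTTTGCGCTGAAA) matches the top strand at positions 21–38; it acts as a forward primer.
Primer B's reverse complement is TTAGCGTTCTCT, matching the top strand at positions 65–76; it acts as a reverse primer.
The 3' ends face each other across positions 21–76, giving a 56 bp product.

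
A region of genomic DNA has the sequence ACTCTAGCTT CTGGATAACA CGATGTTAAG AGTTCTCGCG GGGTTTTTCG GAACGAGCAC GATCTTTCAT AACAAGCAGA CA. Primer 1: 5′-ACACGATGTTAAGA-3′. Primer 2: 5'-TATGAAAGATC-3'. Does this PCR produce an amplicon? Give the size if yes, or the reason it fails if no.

Primer 1 (ACACGATGTTAAGA) matches the top strand at positions 18–31; it acts as a forward primer.
Primer 2's reverse complement is GATCTTTCATA, matching the top strand at positions 61–71; it acts as a reverse primer.
The 3' ends face each other across positions 18–71, giving a 54 bp product.

Yes — a 54 bp product.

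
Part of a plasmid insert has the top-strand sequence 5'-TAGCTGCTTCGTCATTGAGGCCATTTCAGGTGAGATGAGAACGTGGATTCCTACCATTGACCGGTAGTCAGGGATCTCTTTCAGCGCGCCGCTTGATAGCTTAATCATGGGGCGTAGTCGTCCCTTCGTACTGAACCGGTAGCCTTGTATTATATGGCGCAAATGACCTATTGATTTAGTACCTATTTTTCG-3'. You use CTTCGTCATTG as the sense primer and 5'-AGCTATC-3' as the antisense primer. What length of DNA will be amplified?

The forward primer matches the template at positions 7–17.
Reverse complement of the reverse primer: GATAGCT. This occurs on the top strand at positions 95–101.
The product runs from position 7 to position 101, so its length is 101 − 7 + 1 = 95 bp.

95 bp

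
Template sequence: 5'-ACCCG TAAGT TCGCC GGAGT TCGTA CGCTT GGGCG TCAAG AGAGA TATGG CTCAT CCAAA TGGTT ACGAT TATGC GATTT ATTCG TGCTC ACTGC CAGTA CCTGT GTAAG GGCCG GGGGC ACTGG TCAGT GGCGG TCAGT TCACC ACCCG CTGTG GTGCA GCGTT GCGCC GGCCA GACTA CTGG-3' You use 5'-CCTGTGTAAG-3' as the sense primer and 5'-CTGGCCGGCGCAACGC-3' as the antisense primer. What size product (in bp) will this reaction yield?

76 bp

Scanning the template, CCTGTGTAAG occurs at positions 101–110; this primer anneals to the bottom strand there with its 3' end pointing downstream.
Reverse complement of the reverse primer: GCGTTGCGCCGGCCAG. This occurs on the top strand at positions 161–176.
The product runs from position 101 to position 176, so its length is 176 − 101 + 1 = 76 bp.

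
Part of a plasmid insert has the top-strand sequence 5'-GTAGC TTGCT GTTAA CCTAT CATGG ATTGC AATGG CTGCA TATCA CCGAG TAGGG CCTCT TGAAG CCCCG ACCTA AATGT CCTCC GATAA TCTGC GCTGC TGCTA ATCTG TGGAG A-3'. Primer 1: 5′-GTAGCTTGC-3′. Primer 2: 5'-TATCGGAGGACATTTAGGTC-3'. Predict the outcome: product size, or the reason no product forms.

Primer 1 (GTAGCTTGC) matches the top strand at positions 1–9; it acts as a forward primer.
Primer 2's reverse complement is GACCTAAATGTCCTCCGATA, matching the top strand at positions 70–89; it acts as a reverse primer.
The 3' ends face each other across positions 1–89, giving an 89 bp product.

Yes — an 89 bp product.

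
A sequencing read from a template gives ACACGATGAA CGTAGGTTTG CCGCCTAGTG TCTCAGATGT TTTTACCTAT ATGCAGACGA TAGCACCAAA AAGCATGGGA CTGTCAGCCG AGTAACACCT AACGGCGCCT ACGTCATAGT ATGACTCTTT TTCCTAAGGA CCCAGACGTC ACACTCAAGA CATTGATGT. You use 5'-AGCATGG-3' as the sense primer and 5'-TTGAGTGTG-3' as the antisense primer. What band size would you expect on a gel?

87 bp

Scanning the template, AGCATGG occurs at positions 72–78; this primer anneals to the bottom strand there with its 3' end pointing downstream.
Reverse complement of the reverse primer: CACACTCAA. This occurs on the top strand at positions 150–158.
Product length = (reverse-primer end) − (forward-primer start) + 1 = 158 − 72 + 1 = 87 bp.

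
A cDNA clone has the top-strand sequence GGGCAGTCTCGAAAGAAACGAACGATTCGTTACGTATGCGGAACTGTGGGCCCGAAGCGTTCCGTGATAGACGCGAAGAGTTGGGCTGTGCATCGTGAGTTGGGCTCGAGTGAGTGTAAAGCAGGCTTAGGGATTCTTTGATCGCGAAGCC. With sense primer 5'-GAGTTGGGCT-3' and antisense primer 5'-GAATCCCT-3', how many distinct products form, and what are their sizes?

Two products: 59 bp, 40 bp

The forward primer GAGTTGGGCT matches the top strand at positions 78–87, 97–106.
The reverse primer's reverse complement is AGGGATTC, matching at positions 129–136.
Each forward site pairs with the reverse site to give a product ending at position 136: sizes 59, 40 bp.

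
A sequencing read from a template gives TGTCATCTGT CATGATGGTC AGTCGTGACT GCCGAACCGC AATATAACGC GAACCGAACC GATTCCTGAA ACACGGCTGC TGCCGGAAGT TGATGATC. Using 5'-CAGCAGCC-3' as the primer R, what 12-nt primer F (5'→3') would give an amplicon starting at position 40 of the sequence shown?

5'-CAATATAACGCG-3'

The reverse primer's reverse complement GGCTGCTG matches the template at positions 75–82; the product starts at position 40.
The forward primer is identical to the top strand over positions 40–51: CAATATAACGCG.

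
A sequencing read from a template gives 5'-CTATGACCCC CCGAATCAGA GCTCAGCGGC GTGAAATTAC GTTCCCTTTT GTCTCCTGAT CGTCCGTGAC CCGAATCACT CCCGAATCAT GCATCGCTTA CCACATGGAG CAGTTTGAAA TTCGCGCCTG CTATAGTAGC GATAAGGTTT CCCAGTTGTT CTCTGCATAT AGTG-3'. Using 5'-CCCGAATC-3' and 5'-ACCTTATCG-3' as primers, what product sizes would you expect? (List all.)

The forward primer CCCGAATC matches the top strand at positions 10–17, 70–77, 81–88.
The reverse primer's reverse complement is CGATAAGGT, matching at positions 140–148.
Each forward site pairs with the reverse site to give a product ending at position 148: sizes 139, 79, 68 bp.

139 bp, 79 bp, 68 bp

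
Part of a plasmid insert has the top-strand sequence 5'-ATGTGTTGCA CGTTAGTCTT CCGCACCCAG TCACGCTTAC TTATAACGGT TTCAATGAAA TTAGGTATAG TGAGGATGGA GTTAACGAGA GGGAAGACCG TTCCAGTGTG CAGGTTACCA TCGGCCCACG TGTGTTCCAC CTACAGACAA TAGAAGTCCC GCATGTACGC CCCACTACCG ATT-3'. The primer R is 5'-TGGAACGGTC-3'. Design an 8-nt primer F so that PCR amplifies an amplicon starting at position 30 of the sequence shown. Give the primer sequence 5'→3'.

The reverse primer's reverse complement GACCGTTCCA matches the template at positions 96–105; the product starts at position 30.
The forward primer is identical to the top strand over positions 30–37: GTCACGCT.

5'-GTCACGCT-3'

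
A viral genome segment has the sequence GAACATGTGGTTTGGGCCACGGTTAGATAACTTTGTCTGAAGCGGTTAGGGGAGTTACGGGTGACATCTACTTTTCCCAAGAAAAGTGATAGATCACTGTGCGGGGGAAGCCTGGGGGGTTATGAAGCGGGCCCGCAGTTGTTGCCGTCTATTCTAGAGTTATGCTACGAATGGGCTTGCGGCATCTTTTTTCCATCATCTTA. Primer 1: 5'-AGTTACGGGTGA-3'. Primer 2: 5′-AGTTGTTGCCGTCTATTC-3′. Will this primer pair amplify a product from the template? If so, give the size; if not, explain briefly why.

No product — both primers anneal to the same strand and extend in the same direction.

Primer 1 (AGTTACGGGTGA) matches the top strand at positions 53–64 (3' end points downstream).
Primer 2 (AGTTGTTGCCGTCTATTC) also matches the top strand directly, at positions 137–154 — its reverse complement GAATAGACGGCAACAACT is not present.
Both primers anneal to the bottom strand with 3' ends pointing the same way, so neither can prime synthesis back toward the other.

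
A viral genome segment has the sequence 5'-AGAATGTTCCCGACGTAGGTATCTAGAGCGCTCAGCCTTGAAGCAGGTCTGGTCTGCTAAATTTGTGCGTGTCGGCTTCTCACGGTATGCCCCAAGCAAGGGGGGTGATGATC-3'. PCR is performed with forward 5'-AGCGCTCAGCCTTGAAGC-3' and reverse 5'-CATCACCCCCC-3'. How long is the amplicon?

The forward primer matches the template at positions 27–44.
Taking the reverse complement of CATCACCCCCC gives GGGGGGTGATG, found at positions 100–110 on the template; the primer anneals here to the top strand with its 3' end pointing upstream.
Product length = (reverse-primer end) − (forward-primer start) + 1 = 110 − 27 + 1 = 84 bp.

84 bp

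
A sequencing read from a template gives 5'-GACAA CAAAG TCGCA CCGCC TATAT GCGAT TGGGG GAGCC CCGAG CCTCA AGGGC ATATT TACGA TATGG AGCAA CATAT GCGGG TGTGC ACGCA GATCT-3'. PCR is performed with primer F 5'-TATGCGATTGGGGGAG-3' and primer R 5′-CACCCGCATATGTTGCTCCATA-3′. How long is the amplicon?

Scanning the template, TATGCGATTGGGGGAG occurs at positions 23–38; this primer anneals to the bottom strand there with its 3' end pointing downstream.
Reverse complement of the reverse primer: TATGGAGCAACATATGCGGGTG. This occurs on the top strand at positions 66–87.
Amplicon spans positions 23–87: 65 bp.

65 bp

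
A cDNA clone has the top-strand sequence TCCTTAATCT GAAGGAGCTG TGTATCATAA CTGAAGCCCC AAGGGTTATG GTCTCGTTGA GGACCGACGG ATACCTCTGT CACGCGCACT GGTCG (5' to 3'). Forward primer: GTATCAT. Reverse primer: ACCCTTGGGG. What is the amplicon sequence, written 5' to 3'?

5'-GTATCATAACTGAAGCCCCAAGGGT-3'

Forward primer GTATCAT is found on the top strand at positions 22–28.
Reverse complement of the reverse primer: CCCCAAGGGT. This occurs on the top strand at positions 37–46.
The product is the template from position 22 through 46 (25 bp).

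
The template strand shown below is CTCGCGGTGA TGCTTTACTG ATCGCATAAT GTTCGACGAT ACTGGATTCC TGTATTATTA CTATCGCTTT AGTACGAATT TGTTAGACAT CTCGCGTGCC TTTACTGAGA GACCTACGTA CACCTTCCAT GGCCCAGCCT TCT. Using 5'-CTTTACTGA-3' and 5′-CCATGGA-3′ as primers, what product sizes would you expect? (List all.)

120 bp, 33 bp

The forward primer CTTTACTGA matches the top strand at positions 13–21, 100–108.
The reverse primer's reverse complement is TCCATGG, matching at positions 126–132.
Each forward site pairs with the reverse site to give a product ending at position 132: sizes 120, 33 bp.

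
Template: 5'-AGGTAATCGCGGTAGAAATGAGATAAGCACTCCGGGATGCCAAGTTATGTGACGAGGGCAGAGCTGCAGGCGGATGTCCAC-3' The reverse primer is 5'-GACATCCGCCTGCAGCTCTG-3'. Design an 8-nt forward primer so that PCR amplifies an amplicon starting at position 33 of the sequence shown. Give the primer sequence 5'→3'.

5'-CGGGATGC-3'

The reverse primer's reverse complement CAGAGCTGCAGGCGGATGTC matches the template at positions 59–78; the product starts at position 33.
The forward primer is identical to the top strand over positions 33–40: CGGGATGC.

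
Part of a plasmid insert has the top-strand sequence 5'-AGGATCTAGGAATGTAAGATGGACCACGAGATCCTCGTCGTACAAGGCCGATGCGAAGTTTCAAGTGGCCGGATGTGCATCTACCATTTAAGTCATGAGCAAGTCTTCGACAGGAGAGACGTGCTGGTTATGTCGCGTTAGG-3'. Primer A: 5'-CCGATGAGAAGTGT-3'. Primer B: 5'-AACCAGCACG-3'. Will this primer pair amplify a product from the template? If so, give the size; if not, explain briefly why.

Primer A (CCGATGAGAAGTGT) does not match the top strand, and its reverse complement ACACTTCTCATCGG does not match either.
With no annealing site for primer A, no amplification occurs.

No product — primer A has no binding site in the template.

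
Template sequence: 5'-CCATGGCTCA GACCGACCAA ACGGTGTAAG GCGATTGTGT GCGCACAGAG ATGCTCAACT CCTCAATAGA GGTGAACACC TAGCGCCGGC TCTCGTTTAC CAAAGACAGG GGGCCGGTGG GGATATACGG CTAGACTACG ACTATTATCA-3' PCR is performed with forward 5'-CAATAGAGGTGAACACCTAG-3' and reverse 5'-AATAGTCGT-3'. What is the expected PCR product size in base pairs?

83 bp

Scanning the template, CAATAGAGGTGAACACCTAG occurs at positions 64–83; this primer anneals to the bottom strand there with its 3' end pointing downstream.
Reverse complement of the reverse primer: ACGACTATT. This occurs on the top strand at positions 138–146.
Amplicon spans positions 64–146: 83 bp.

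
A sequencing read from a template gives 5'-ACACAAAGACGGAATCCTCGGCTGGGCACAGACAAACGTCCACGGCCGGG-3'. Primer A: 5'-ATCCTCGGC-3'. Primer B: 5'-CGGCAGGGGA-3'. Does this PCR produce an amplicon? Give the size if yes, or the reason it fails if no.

Primer B (CGGCAGGGGA) does not match the top strand, and its reverse complement TCCCCTGCCG does not match either.
With no annealing site for primer B, no amplification occurs.

No product — primer B has no binding site in the template.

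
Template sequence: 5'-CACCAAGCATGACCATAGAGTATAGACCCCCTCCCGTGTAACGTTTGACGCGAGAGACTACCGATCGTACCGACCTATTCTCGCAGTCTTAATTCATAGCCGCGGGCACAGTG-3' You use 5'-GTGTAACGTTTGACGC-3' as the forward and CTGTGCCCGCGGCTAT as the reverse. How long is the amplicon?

76 bp

Forward primer GTGTAACGTTTGACGC is found on the top strand at positions 36–51.
Taking the reverse complement of CTGTGCCCGCGGCTAT gives ATAGCCGCGGGCACAG, found at positions 96–111 on the template; the primer anneals here to the top strand with its 3' end pointing upstream.
Amplicon spans positions 36–111: 76 bp.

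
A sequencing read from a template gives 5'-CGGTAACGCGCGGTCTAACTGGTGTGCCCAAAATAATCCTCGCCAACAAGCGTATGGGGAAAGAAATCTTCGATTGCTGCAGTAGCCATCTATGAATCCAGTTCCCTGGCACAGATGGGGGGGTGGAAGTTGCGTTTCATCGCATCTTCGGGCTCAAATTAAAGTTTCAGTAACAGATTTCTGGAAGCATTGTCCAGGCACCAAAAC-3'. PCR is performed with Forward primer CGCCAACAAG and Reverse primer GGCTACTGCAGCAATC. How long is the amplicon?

Scanning the template, CGCCAACAAG occurs at positions 41–50; this primer anneals to the bottom strand there with its 3' end pointing downstream.
The reverse primer's reverse complement is GATTGCTGCAGTAGCC, which matches the template at positions 72–87.
The product runs from position 41 to position 87, so its length is 87 − 41 + 1 = 47 bp.

47 bp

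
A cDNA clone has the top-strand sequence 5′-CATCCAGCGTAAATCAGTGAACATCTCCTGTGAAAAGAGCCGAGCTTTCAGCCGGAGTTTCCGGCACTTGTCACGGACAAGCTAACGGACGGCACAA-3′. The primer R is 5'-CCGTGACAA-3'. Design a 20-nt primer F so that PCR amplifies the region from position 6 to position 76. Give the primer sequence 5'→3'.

5'-AGCGTAAATCAGTGAACATC-3'

The reverse primer's reverse complement TTGTCACGG matches the template at positions 68–76; the product starts at position 6.
The forward primer is identical to the top strand over positions 6–25: AGCGTAAATCAGTGAACATC.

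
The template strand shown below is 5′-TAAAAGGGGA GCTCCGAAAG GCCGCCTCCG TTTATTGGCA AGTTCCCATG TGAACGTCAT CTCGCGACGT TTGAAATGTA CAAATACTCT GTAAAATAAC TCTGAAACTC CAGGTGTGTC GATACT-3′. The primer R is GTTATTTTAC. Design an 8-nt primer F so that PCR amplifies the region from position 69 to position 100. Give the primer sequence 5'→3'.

5'-GTTTGAAA-3'

The reverse primer's reverse complement GTAAAATAAC matches the template at positions 91–100; the product starts at position 69.
The forward primer is identical to the top strand over positions 69–76: GTTTGAAA.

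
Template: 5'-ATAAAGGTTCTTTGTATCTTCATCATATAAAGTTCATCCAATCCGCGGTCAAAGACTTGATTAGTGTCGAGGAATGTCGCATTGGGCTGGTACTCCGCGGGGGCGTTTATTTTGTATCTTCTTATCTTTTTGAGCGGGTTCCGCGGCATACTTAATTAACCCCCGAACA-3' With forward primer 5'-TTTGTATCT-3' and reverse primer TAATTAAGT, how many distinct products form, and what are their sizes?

Two products: 148 bp, 48 bp

The forward primer TTTGTATCT matches the top strand at positions 11–19, 111–119.
The reverse primer's reverse complement is ACTTAATTA, matching at positions 150–158.
Each forward site pairs with the reverse site to give a product ending at position 158: sizes 148, 48 bp.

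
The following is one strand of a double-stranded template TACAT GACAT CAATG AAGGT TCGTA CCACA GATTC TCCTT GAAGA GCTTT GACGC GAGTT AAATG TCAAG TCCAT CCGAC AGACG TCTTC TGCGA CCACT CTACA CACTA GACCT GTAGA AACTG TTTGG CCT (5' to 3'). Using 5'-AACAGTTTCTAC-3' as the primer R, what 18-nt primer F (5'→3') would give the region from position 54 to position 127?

5'-GCGAGTTAAATGTCAAGT-3'

The reverse primer's reverse complement GTAGAAACTGTT matches the template at positions 116–127; the product starts at position 54.
The forward primer is identical to the top strand over positions 54–71: GCGAGTTAAATGTCAAGT.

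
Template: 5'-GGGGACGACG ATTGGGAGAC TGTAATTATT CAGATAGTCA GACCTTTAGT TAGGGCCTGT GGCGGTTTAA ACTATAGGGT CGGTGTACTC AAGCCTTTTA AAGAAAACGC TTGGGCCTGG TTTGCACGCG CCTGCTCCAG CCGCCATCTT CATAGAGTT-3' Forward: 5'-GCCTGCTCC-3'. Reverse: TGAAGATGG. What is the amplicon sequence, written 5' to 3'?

Forward primer GCCTGCTCC is found on the top strand at positions 130–138.
The reverse primer's reverse complement is CCATCTTCA, which matches the template at positions 144–152.
The product is the template from position 130 through 152 (23 bp).

5'-GCCTGCTCCAGCCGCCATCTTCA-3'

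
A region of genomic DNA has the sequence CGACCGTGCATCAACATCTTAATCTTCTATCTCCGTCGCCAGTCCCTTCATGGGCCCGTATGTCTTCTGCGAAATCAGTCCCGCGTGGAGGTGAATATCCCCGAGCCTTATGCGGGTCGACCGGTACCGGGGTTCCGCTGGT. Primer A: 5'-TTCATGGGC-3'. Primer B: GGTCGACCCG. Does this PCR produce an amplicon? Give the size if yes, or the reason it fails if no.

Primer A (TTCATGGGC) matches the top strand at positions 47–55; it acts as a forward primer.
Primer B's reverse complement is CGGGTCGACC, matching the top strand at positions 113–122; it acts as a reverse primer.
The 3' ends face each other across positions 47–122, giving a 76 bp product.

Yes — a 76 bp product.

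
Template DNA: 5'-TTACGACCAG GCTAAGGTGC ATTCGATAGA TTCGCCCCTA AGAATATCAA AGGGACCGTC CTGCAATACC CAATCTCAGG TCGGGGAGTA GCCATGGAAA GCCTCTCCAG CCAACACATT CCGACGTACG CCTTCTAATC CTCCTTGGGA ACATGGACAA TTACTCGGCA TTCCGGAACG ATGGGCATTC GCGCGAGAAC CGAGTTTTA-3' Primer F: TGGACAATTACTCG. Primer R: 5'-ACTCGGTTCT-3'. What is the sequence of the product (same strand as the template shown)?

5'-TGGACAATTACTCGGCATTCCGGAACGATGGGCATTCGCGCGAGAACCGAGT-3'

Scanning the template, TGGACAATTACTCG occurs at positions 154–167; this primer anneals to the bottom strand there with its 3' end pointing downstream.
Reverse complement of the reverse primer: AGAACCGAGT. This occurs on the top strand at positions 196–205.
The product is the template from position 154 through 205 (52 bp).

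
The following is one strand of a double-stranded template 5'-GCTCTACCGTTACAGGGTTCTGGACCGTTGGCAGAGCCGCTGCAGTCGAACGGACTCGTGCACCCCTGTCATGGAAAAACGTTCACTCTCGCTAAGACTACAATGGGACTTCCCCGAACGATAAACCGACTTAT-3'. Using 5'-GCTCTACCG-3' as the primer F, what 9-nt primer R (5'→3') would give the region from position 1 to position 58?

The product's 3' end on the top strand is position 58.
The reverse primer anneals to the top strand over positions 50–58, i.e. to ACGGACTCG.
Its sequence written 5'→3' is the reverse complement: CGAGTCCGT.

5'-CGAGTCCGT-3'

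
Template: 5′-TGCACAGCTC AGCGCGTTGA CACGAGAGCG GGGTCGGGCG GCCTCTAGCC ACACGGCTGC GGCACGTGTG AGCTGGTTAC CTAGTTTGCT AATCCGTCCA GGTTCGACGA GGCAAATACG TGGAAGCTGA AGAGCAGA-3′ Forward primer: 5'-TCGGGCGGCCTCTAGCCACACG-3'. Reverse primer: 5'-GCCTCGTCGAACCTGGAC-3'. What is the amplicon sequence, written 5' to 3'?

5'-TCGGGCGGCCTCTAGCCACACGGCTGCGGCACGTGTGAGCTGGTTACCTAGTTTGCTAATCCGTCCAGGTTCGACGAGGC-3'

Scanning the template, TCGGGCGGCCTCTAGCCACACG occurs at positions 34–55; this primer anneals to the bottom strand there with its 3' end pointing downstream.
Taking the reverse complement of GCCTCGTCGAACCTGGAC gives GTCCAGGTTCGACGAGGC, found at positions 96–113 on the template; the primer anneals here to the top strand with its 3' end pointing upstream.
The product is the template from position 34 through 113 (80 bp).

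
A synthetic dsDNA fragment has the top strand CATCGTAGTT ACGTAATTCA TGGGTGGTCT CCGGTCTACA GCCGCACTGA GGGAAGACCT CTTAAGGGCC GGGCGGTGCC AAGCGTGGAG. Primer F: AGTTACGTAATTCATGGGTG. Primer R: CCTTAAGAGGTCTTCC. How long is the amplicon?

61 bp

The forward primer matches the template at positions 7–26.
The reverse primer's reverse complement is GGAAGACCTCTTAAGG, which matches the template at positions 52–67.
The product runs from position 7 to position 67, so its length is 67 − 7 + 1 = 61 bp.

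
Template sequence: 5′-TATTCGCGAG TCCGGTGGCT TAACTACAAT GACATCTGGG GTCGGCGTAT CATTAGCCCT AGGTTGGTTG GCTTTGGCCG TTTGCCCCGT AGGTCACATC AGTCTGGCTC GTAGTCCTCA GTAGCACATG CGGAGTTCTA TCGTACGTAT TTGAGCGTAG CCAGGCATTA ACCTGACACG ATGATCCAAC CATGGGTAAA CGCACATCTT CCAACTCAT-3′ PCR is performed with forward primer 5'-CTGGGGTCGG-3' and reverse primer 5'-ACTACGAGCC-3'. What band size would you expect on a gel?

Forward primer CTGGGGTCGG is found on the top strand at positions 36–45.
Taking the reverse complement of ACTACGAGCC gives GGCTCGTAGT, found at positions 106–115 on the template; the primer anneals here to the top strand with its 3' end pointing upstream.
Amplicon spans positions 36–115: 80 bp.

80 bp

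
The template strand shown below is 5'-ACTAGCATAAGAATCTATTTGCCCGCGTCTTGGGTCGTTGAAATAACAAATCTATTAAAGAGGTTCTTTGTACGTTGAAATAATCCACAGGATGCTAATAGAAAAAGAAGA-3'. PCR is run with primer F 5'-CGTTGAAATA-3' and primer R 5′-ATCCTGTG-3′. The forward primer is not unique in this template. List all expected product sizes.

The forward primer CGTTGAAATA matches the top strand at positions 36–45, 73–82.
The reverse primer's reverse complement is CACAGGAT, matching at positions 86–93.
Each forward site pairs with the reverse site to give a product ending at position 93: sizes 58, 21 bp.

58 bp, 21 bp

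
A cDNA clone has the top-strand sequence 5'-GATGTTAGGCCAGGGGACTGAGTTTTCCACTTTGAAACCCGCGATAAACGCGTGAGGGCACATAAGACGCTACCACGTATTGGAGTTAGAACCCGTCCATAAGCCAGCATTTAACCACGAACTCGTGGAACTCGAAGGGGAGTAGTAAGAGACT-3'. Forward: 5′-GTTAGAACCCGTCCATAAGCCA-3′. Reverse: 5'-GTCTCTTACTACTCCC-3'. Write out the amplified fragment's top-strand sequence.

The forward primer matches the template at positions 85–106.
Reverse complement of the reverse primer: GGGAGTAGTAAGAGAC. This occurs on the top strand at positions 138–153.
The product is the template from position 85 through 153 (69 bp).

5'-GTTAGAACCCGTCCATAAGCCAGCATTTAACCACGAACTCGTGGAACTCGAAGGGGAGTAGTAAGAGAC-3'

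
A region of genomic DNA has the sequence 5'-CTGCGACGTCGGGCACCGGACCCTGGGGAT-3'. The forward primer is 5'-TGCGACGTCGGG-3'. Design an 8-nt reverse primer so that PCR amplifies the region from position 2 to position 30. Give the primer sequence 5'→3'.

The product's 3' end on the top strand is position 30.
The reverse primer anneals to the top strand over positions 23–30, i.e. to CTGGGGAT.
Its sequence written 5'→3' is the reverse complement: ATCCCCAG.

5'-ATCCCCAG-3'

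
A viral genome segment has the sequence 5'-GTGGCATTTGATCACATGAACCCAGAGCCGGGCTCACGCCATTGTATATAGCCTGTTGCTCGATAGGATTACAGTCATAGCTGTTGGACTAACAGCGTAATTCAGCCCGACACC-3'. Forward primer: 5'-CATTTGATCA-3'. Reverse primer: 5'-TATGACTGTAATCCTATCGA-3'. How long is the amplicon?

Forward primer CATTTGATCA is found on the top strand at positions 5–14.
Taking the reverse complement of TATGACTGTAATCCTATCGA gives TCGATAGGATTACAGTCATA, found at positions 60–79 on the template; the primer anneals here to the top strand with its 3' end pointing upstream.
Amplicon spans positions 5–79: 75 bp.

75 bp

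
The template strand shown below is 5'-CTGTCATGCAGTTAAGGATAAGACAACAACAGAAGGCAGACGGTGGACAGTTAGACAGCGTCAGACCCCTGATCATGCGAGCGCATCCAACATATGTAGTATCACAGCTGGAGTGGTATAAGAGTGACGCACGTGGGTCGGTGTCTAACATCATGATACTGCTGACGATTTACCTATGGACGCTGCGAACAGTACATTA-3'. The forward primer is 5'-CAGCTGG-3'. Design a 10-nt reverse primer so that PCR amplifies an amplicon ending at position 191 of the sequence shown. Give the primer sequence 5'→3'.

The forward primer binds at positions 105–111; the product's 3' end on the top strand is position 191.
The reverse primer anneals to the top strand over positions 182–191, i.e. to GCTGCGAACA.
Its sequence written 5'→3' is the reverse complement: TGTTCGCAGC.

5'-TGTTCGCAGC-3'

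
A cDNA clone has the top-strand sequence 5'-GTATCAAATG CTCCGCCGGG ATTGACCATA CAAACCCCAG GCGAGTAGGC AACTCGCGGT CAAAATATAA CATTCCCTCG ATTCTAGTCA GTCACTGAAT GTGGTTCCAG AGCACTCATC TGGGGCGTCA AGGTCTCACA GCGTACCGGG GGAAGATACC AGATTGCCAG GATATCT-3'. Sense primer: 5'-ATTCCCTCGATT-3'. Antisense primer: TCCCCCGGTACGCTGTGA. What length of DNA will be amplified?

82 bp

Forward primer ATTCCCTCGATT is found on the top strand at positions 72–83.
Taking the reverse complement of TCCCCCGGTACGCTGTGA gives TCACAGCGTACCGGGGGA, found at positions 136–153 on the template; the primer anneals here to the top strand with its 3' end pointing upstream.
Amplicon spans positions 72–153: 82 bp.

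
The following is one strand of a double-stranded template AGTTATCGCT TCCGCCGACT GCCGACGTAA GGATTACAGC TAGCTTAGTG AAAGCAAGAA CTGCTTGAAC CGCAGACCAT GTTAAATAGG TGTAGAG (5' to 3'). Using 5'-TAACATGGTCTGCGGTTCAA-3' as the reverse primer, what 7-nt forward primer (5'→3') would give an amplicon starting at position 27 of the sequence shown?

The reverse primer's reverse complement TTGAACCGCAGACCATGTTA matches the template at positions 65–84; the product starts at position 27.
The forward primer is identical to the top strand over positions 27–33: GTAAGGA.

5'-GTAAGGA-3'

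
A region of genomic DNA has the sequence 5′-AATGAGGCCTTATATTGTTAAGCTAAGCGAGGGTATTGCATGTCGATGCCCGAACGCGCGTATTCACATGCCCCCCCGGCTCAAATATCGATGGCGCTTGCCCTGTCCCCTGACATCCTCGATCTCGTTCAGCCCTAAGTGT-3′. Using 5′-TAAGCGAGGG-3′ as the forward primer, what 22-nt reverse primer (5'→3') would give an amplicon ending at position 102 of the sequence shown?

5'-GGCAAGCGCCATCGATATTTGA-3'

The forward primer binds at positions 24–33; the product's 3' end on the top strand is position 102.
The reverse primer anneals to the top strand over positions 81–102, i.e. to TCAAATATCGATGGCGCTTGCC.
Its sequence written 5'→3' is the reverse complement: GGCAAGCGCCATCGATATTTGA.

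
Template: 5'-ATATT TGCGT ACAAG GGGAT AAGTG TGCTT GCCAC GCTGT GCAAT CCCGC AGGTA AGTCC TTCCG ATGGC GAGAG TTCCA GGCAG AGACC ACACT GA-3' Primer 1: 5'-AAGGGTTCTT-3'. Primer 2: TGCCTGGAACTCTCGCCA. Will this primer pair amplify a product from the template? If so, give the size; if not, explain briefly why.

Primer 1 (AAGGGTTCTT) does not match the top strand, and its reverse complement AAGAACCCTT does not match either.
With no annealing site for primer 1, no amplification occurs.

No product — primer 1 has no binding site in the template.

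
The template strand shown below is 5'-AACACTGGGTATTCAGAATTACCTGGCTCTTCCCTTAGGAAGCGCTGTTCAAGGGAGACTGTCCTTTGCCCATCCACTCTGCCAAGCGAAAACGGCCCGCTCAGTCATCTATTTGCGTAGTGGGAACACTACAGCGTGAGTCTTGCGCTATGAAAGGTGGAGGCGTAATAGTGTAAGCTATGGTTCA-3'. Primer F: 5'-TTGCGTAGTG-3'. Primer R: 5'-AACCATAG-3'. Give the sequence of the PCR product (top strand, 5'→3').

The forward primer matches the template at positions 113–122.
Taking the reverse complement of AACCATAG gives CTATGGTT, found at positions 178–185 on the template; the primer anneals here to the top strand with its 3' end pointing upstream.
The product is the template from position 113 through 185 (73 bp).

5'-TTGCGTAGTGGGAACACTACAGCGTGAGTCTTGCGCTATGAAAGGTGGAGGCGTAATAGTGTAAGCTATGGTT-3'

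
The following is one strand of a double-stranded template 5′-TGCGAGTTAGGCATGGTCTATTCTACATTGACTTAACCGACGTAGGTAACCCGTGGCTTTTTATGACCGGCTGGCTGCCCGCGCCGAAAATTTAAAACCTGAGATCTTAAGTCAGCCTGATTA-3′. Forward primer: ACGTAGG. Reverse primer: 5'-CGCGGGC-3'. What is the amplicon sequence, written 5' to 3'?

Scanning the template, ACGTAGG occurs at positions 40–46; this primer anneals to the bottom strand there with its 3' end pointing downstream.
The reverse primer's reverse complement is GCCCGCG, which matches the template at positions 77–83.
The product is the template from position 40 through 83 (44 bp).

5'-ACGTAGGTAACCCGTGGCTTTTTATGACCGGCTGGCTGCCCGCG-3'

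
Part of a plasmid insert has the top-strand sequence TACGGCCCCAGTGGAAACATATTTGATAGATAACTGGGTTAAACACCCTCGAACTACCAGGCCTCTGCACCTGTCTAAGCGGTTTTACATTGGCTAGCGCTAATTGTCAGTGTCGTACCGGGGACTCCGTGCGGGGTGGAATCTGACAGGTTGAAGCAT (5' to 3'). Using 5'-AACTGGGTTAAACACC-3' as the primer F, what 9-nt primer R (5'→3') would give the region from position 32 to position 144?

The product's 3' end on the top strand is position 144.
The reverse primer anneals to the top strand over positions 136–144, i.e. to GTGGAATCT.
Its sequence written 5'→3' is the reverse complement: AGATTCCAC.

5'-AGATTCCAC-3'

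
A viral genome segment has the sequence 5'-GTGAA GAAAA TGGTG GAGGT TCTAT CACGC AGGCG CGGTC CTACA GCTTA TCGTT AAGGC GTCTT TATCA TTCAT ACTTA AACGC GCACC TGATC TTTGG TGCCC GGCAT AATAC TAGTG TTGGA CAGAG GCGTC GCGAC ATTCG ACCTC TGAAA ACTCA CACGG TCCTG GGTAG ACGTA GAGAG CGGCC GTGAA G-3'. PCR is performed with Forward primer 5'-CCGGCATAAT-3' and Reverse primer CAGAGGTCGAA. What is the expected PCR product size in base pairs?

49 bp

Scanning the template, CCGGCATAAT occurs at positions 104–113; this primer anneals to the bottom strand there with its 3' end pointing downstream.
The reverse primer's reverse complement is TTCGACCTCTG, which matches the template at positions 142–152.
The product runs from position 104 to position 152, so its length is 152 − 104 + 1 = 49 bp.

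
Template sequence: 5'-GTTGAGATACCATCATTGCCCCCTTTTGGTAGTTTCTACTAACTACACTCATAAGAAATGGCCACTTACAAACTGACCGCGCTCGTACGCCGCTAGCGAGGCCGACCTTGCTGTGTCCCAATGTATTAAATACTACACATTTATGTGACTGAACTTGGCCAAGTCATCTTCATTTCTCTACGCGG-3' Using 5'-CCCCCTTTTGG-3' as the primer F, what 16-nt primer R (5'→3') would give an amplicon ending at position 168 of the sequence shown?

The forward primer binds at positions 19–29; the product's 3' end on the top strand is position 168.
The reverse primer anneals to the top strand over positions 153–168, i.e. to ACTTGGCCAAGTCATC.
Its sequence written 5'→3' is the reverse complement: GATGACTTGGCCAAGT.

5'-GATGACTTGGCCAAGT-3'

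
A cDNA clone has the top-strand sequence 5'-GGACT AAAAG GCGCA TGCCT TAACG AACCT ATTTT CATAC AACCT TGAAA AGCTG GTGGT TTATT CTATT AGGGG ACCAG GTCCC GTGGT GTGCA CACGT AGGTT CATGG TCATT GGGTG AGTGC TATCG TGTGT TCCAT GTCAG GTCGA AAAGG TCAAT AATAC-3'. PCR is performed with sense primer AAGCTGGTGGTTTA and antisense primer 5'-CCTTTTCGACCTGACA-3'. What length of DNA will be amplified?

Scanning the template, AAGCTGGTGGTTTA occurs at positions 50–63; this primer anneals to the bottom strand there with its 3' end pointing downstream.
The reverse primer's reverse complement is TGTCAGGTCGAAAAGG, which matches the template at positions 140–155.
Amplicon spans positions 50–155: 106 bp.

106 bp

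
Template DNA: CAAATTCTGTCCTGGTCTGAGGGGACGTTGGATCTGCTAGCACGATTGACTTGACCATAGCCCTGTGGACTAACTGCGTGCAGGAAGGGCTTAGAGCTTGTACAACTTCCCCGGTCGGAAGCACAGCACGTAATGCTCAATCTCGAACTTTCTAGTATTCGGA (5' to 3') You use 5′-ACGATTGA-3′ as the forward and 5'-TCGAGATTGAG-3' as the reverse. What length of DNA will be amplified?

105 bp

Scanning the template, ACGATTGA occurs at positions 42–49; this primer anneals to the bottom strand there with its 3' end pointing downstream.
Reverse complement of the reverse primer: CTCAATCTCGA. This occurs on the top strand at positions 136–146.
Amplicon spans positions 42–146: 105 bp.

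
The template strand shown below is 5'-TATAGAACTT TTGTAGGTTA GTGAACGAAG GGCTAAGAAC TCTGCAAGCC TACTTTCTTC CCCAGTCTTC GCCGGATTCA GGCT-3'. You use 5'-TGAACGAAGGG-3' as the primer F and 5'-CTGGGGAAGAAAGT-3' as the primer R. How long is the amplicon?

Forward primer TGAACGAAGGG is found on the top strand at positions 22–32.
Taking the reverse complement of CTGGGGAAGAAAGT gives ACTTTCTTCCCCAG, found at positions 52–65 on the template; the primer anneals here to the top strand with its 3' end pointing upstream.
Amplicon spans positions 22–65: 44 bp.

44 bp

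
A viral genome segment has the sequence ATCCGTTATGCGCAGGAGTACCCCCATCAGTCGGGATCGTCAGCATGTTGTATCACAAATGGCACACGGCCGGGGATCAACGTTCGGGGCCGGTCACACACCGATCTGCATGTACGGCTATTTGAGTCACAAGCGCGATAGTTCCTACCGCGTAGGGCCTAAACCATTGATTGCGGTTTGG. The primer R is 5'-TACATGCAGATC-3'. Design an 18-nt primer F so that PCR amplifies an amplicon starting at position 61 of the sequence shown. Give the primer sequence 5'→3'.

5'-GGCACACGGCCGGGGATC-3'

The reverse primer's reverse complement GATCTGCATGTA matches the template at positions 103–114; the product starts at position 61.
The forward primer is identical to the top strand over positions 61–78: GGCACACGGCCGGGGATC.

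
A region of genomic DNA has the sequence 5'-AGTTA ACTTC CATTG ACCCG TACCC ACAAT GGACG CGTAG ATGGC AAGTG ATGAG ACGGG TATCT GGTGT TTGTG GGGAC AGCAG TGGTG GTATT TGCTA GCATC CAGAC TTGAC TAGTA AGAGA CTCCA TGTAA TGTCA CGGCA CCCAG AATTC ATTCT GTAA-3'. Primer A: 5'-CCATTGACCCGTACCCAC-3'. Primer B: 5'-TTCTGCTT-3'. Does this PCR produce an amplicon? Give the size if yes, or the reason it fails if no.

Primer B (TTCTGCTT) does not match the top strand, and its reverse complement AAGCAGAA does not match either.
With no annealing site for primer B, no amplification occurs.

No product — primer B has no binding site in the template.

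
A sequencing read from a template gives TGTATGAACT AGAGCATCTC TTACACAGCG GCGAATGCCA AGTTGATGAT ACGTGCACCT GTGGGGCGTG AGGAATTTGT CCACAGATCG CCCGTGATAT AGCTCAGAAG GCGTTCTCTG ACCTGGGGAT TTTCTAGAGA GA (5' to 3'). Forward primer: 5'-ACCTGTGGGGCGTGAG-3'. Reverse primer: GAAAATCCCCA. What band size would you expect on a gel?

The forward primer matches the template at positions 57–72.
Reverse complement of the reverse primer: TGGGGATTTTC. This occurs on the top strand at positions 124–134.
The product runs from position 57 to position 134, so its length is 134 − 57 + 1 = 78 bp.

78 bp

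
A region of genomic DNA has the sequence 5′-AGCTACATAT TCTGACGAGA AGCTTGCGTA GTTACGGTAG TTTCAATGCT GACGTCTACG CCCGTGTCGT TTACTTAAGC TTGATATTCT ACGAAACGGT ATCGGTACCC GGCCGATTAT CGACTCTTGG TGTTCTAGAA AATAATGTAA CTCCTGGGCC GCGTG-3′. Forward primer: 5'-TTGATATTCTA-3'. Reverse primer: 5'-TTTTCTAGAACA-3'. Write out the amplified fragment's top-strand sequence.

5'-TTGATATTCTACGAAACGGTATCGGTACCCGGCCGATTATCGACTCTTGGTGTTCTAGAAAA-3'

The forward primer matches the template at positions 81–91.
Taking the reverse complement of TTTTCTAGAACA gives TGTTCTAGAAAA, found at positions 131–142 on the template; the primer anneals here to the top strand with its 3' end pointing upstream.
The product is the template from position 81 through 142 (62 bp).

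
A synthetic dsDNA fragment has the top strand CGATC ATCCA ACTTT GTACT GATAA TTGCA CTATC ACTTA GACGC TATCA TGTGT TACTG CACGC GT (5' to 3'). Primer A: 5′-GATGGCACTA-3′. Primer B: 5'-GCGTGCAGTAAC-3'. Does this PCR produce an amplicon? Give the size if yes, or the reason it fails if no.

No product — primer A has no binding site in the template.

Primer A (GATGGCACTA) does not match the top strand, and its reverse complement TAGTGCCATC does not match either.
With no annealing site for primer A, no amplification occurs.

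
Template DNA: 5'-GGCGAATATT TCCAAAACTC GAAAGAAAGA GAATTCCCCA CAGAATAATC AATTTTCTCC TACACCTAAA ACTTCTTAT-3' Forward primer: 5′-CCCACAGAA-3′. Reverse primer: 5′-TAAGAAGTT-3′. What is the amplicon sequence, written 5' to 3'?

5'-CCCACAGAATAATCAATTTTCTCCTACACCTAAAACTTCTTA-3'

Forward primer CCCACAGAA is found on the top strand at positions 37–45.
The reverse primer's reverse complement is AACTTCTTA, which matches the template at positions 70–78.
The product is the template from position 37 through 78 (42 bp).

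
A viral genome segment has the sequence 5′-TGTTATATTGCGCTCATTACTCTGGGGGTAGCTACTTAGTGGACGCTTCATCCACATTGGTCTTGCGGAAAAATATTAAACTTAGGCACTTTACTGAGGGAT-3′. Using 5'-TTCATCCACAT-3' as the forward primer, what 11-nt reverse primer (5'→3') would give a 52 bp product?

The forward primer binds at positions 47–57, so a 52 bp product ends at position 47 + 52 − 1 = 98.
The reverse primer anneals to the top strand over positions 88–98, i.e. to ACTTTACTGAG.
Its sequence written 5'→3' is the reverse complement: CTCAGTAAAGT.

5'-CTCAGTAAAGT-3'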